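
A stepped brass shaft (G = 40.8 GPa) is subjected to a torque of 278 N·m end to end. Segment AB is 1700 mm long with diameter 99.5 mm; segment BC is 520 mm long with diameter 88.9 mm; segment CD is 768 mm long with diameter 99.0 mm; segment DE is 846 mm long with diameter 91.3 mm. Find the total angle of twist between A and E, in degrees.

J_AB = π(0.0995)⁴/32 = 9.62×10^-6 m⁴; J_BC = π(0.0889)⁴/32 = 6.13×10^-6 m⁴; J_CD = π(0.0990)⁴/32 = 9.43×10^-6 m⁴; J_DE = π(0.0913)⁴/32 = 6.82×10^-6 m⁴.
θ = (T/G)·Σ L_i/J_i = (278.0/40.8×10⁹)·(1.70/9.62×10^-6 + 0.520/6.13×10^-6 + 0.768/9.43×10^-6 + 0.846/6.82×10^-6) = 3.181×10^-3 rad.

0.182°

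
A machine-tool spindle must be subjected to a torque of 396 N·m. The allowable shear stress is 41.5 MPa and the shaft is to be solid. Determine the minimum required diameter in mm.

For a solid shaft τ_max = 16T/(πd³), so d = (16T/(π τ_allow))^(1/3) = (16·396.0/(π·4.15×10^7))^(1/3) = 0.03649 m.

36.5 mm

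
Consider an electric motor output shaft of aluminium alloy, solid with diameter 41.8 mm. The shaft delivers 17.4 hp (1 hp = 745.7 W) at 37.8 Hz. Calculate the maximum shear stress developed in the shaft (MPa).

ω = 2π·37.8 = 237.5 rad/s, so T = P/ω = 17.4×745.7 / 237.5 = 54.63 N·m.
J = πd⁴/32 = π(0.0418)⁴/32 = 2.997×10^-7 m⁴.
τ_max = T·r/J = 54.63 × 0.0209 / 2.997×10^-7 = 3.810×10^6 Pa.

3.81 MPa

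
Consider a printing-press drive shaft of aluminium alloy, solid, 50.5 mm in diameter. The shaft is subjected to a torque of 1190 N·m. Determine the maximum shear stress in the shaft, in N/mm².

47.1 N/mm²

J = πd⁴/32 = π(0.0505)⁴/32 = 6.385×10^-7 m⁴.
τ_max = T·r/J = 1190 × 0.0253 / 6.385×10^-7 = 4.706×10^7 Pa.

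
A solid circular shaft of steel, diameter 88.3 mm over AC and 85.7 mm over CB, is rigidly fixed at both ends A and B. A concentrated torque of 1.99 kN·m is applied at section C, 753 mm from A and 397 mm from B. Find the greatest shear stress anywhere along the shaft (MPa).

Compatibility: T_A·a/J_AC = T_B·b/J_CB with T_A + T_B = T₀.
J_AC = 5.97×10^-6 m⁴, J_CB = 5.30×10^-6 m⁴, so T_A = T₀·(J_AC/a)/((J_AC/a)+(J_CB/b)) = 741.7 N·m, T_B = 1248 N·m.
τ in each portion: τ_AC = 5.49×10^6 Pa, τ_CB = 1.01×10^7 Pa; maximum is in CB.
τ_max = T_CB·r/J = 1248·0.0428/5.30×10^-6 = 1.010×10^7 Pa.

10.1 MPa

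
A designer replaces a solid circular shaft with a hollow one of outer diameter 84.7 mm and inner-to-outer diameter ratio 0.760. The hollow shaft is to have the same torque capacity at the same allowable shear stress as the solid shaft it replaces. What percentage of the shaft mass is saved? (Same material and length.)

Equal τ_max and T ⇒ the solid shaft needs d_s³ = d_o³(1−k⁴), so d_s = 84.7·(1−0.760⁴)^(1/3) = 73.98 mm.
Area ratio A_h/A_s = d_o²(1−k²)/d_s² = (1−k²)/(1−k⁴)^(2/3) = 0.5537.
Mass saving = 1 − 0.5537 = 44.6 %.

44.6 %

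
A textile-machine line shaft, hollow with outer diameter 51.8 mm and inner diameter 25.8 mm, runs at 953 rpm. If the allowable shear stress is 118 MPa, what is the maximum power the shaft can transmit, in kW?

J = π(d_o⁴ − d_i⁴)/32 = π(0.0518⁴ − 0.0258⁴)/32 = 6.633×10^-7 m⁴.
T_max = τ_allow·J/r = 1.18×10^8 × 6.633×10^-7 / 0.0259 = 3022 N·m.
ω = 2π·953/60 = 99.80 rad/s, so P_max = T_max·ω = 3.016×10^5 W.

302 kW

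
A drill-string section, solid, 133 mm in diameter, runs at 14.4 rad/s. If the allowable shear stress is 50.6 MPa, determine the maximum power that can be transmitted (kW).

337 kW

J = πd⁴/32 = π(0.133)⁴/32 = 3.072×10^-5 m⁴.
T_max = τ_allow·J/r = 5.06×10^7 × 3.072×10^-5 / 0.0665 = 23370 N·m.
ω = 14.4 rad/s, so P_max = T_max·ω = 3.366×10^5 W.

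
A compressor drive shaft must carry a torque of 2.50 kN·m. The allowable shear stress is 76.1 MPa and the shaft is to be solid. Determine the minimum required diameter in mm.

For a solid shaft τ_max = 16T/(πd³), so d = (16T/(π τ_allow))^(1/3) = (16·2500/(π·7.61×10^7))^(1/3) = 0.05510 m.

55.1 mm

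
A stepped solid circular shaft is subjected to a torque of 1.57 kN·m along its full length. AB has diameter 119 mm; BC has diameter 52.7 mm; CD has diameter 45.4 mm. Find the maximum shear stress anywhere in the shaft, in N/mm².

Under the same torque, τ_max = 16T/(πd³) is largest where d is smallest — segment CD (d = 45.4 mm).
τ_max = 16·1570/(π·(0.0454)³) = 8.545×10^7 Pa.

85.4 N/mm²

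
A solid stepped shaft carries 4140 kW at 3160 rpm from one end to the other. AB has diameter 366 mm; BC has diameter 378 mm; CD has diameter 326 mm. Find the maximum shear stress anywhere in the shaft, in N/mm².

1.84 N/mm²

ω = 2π·3160/60 = 330.9 rad/s, so T = P/ω = 4140×10³ / 330.9 = 12510 N·m.
Under the same torque, τ_max = 16T/(πd³) is largest where d is smallest — segment CD (d = 326 mm).
τ_max = 16·12510/(π·(0.326)³) = 1.839×10^6 Pa.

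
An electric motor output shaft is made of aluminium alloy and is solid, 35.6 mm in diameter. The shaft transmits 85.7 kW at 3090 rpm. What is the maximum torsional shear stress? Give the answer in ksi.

ω = 2π·3090/60 = 323.6 rad/s, so T = P/ω = 85.7×10³ / 323.6 = 264.8 N·m.
J = πd⁴/32 = π(0.0356)⁴/32 = 1.577×10^-7 m⁴.
τ_max = T·r/J = 264.8 × 0.0178 / 1.577×10^-7 = 2.990×10^7 Pa.

4.34 ksi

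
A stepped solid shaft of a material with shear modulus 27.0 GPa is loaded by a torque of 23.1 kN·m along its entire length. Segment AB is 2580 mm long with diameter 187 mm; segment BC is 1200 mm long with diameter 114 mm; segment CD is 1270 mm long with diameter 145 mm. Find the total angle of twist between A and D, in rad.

J_AB = π(0.187)⁴/32 = 1.20×10^-4 m⁴; J_BC = π(0.114)⁴/32 = 1.66×10^-5 m⁴; J_CD = π(0.145)⁴/32 = 4.34×10^-5 m⁴.
θ = (T/G)·Σ L_i/J_i = (23100/27.0×10⁹)·(2.58/1.20×10^-4 + 1.20/1.66×10^-5 + 1.27/4.34×10^-5) = 0.1053 rad.

0.105 rad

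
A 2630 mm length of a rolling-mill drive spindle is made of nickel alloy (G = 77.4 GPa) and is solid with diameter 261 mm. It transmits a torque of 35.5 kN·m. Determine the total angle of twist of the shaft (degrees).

J = πd⁴/32 = π(0.261)⁴/32 = 4.556×10^-4 m⁴.
θ = T·L/(G·J) = 35500 × 2.63 / (77.4×10⁹ × 4.556×10^-4) = 2.648×10^-3 rad.

0.152°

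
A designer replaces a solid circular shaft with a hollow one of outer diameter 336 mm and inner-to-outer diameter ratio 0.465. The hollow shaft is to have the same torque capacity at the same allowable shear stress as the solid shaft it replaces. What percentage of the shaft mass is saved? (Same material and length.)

19.1 %

Equal τ_max and T ⇒ the solid shaft needs d_s³ = d_o³(1−k⁴), so d_s = 336·(1−0.465⁴)^(1/3) = 330.7 mm.
Area ratio A_h/A_s = d_o²(1−k²)/d_s² = (1−k²)/(1−k⁴)^(2/3) = 0.8092.
Mass saving = 1 − 0.8092 = 19.1 %.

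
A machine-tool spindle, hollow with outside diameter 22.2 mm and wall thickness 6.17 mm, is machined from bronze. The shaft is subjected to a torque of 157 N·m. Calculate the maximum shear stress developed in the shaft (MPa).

J = π(d_o⁴ − d_i⁴)/32 = π(0.0222⁴ − 0.00986⁴)/32 = 2.292×10^-8 m⁴.
τ_max = T·r/J = 157.0 × 0.0111 / 2.292×10^-8 = 7.604×10^7 Pa.

76.0 MPa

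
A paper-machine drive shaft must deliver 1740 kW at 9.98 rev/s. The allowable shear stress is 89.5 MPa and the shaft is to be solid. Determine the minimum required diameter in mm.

ω = 2π·9.98 = 62.71 rad/s, so T = P/ω = 1740×10³ / 62.71 = 27750 N·m.
For a solid shaft τ_max = 16T/(πd³), so d = (16T/(π τ_allow))^(1/3) = (16·27750/(π·8.95×10^7))^(1/3) = 0.1164 m.

116 mm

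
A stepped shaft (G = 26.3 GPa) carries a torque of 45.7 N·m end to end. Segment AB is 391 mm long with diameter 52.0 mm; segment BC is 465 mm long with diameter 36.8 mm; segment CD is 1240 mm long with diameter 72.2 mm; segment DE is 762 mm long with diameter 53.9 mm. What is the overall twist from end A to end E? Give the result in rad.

0.00784 rad

J_AB = π(0.0520)⁴/32 = 7.18×10^-7 m⁴; J_BC = π(0.0368)⁴/32 = 1.80×10^-7 m⁴; J_CD = π(0.0722)⁴/32 = 2.67×10^-6 m⁴; J_DE = π(0.0539)⁴/32 = 8.29×10^-7 m⁴.
θ = (T/G)·Σ L_i/J_i = (45.70/26.3×10⁹)·(0.391/7.18×10^-7 + 0.465/1.80×10^-7 + 1.24/2.67×10^-6 + 0.762/8.29×10^-7) = 7.840×10^-3 rad.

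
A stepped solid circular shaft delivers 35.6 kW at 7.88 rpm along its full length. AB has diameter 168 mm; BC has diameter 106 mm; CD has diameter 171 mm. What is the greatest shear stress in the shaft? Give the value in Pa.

ω = 2π·7.88/60 = 0.8252 rad/s, so T = P/ω = 35.6×10³ / 0.8252 = 43140 N·m.
Under the same torque, τ_max = 16T/(πd³) is largest where d is smallest — segment BC (d = 106 mm).
τ_max = 16·43140/(π·(0.106)³) = 1.845×10^8 Pa.

1.84e8 Pa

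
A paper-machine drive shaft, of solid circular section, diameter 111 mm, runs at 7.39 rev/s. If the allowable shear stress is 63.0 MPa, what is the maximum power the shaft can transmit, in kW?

J = πd⁴/32 = π(0.111)⁴/32 = 1.490×10^-5 m⁴.
T_max = τ_allow·J/r = 6.30×10^7 × 1.490×10^-5 / 0.0555 = 16920 N·m.
ω = 2π·7.39 = 46.43 rad/s, so P_max = T_max·ω = 7.855×10^5 W.

786 kW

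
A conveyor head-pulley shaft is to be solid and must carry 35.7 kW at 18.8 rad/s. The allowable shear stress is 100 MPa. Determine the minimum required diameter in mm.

ω = 18.8 rad/s, so T = P/ω = 35.7×10³ / 18.80 = 1899 N·m.
For a solid shaft τ_max = 16T/(πd³), so d = (16T/(π τ_allow))^(1/3) = (16·1899/(π·1.00×10^8))^(1/3) = 0.04590 m.

45.9 mm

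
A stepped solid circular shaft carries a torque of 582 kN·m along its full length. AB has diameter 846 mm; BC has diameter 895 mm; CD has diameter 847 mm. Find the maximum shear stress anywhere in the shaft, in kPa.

Under the same torque, τ_max = 16T/(πd³) is largest where d is smallest — segment AB (d = 846 mm).
τ_max = 16·582000/(π·(0.846)³) = 4.895×10^6 Pa.

4900 kPa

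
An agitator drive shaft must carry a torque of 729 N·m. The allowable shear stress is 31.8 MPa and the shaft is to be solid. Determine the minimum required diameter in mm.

48.9 mm

For a solid shaft τ_max = 16T/(πd³), so d = (16T/(π τ_allow))^(1/3) = (16·729.0/(π·3.18×10^7))^(1/3) = 0.04888 m.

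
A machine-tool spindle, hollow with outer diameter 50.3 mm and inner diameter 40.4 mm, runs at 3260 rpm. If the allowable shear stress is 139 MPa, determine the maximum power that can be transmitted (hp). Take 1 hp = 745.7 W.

J = π(d_o⁴ − d_i⁴)/32 = π(0.0503⁴ − 0.0404⁴)/32 = 3.669×10^-7 m⁴.
T_max = τ_allow·J/r = 1.39×10^8 × 3.669×10^-7 / 0.0251 = 2028 N·m.
ω = 2π·3260/60 = 341.4 rad/s, so P_max = T_max·ω = 6.923×10^5 W.

928 hp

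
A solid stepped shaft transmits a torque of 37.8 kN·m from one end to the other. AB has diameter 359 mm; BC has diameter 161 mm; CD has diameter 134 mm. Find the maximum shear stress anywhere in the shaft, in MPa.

80.0 MPa

Under the same torque, τ_max = 16T/(πd³) is largest where d is smallest — segment CD (d = 134 mm).
τ_max = 16·37800/(π·(0.134)³) = 8.001×10^7 Pa.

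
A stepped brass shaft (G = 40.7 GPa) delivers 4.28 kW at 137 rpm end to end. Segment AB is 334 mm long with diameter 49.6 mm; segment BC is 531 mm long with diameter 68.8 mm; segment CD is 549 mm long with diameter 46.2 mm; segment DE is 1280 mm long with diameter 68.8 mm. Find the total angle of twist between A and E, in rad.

ω = 2π·137/60 = 14.35 rad/s, so T = P/ω = 4.28×10³ / 14.35 = 298.3 N·m.
J_AB = π(0.0496)⁴/32 = 5.94×10^-7 m⁴; J_BC = π(0.0688)⁴/32 = 2.20×10^-6 m⁴; J_CD = π(0.0462)⁴/32 = 4.47×10^-7 m⁴; J_DE = π(0.0688)⁴/32 = 2.20×10^-6 m⁴.
θ = (T/G)·Σ L_i/J_i = (298.3/40.7×10⁹)·(0.334/5.94×10^-7 + 0.531/2.20×10^-6 + 0.549/4.47×10^-7 + 1.28/2.20×10^-6) = 0.01915 rad.

0.0192 rad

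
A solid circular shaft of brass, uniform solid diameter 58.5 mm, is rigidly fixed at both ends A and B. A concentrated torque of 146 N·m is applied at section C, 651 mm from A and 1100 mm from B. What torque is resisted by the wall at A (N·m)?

91.7 N·m

With uniform GJ and both ends fixed, compatibility θ_AC = θ_CB gives T_A·a = T_B·b, together with T_A + T_B = T₀.
T_A = T₀·b/(a+b) = 146.0·1100/1751 = 91.72 N·m; T_B = 54.28 N·m.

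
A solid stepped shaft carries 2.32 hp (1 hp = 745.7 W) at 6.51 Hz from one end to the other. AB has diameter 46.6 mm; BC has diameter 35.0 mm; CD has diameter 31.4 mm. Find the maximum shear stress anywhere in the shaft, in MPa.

ω = 2π·6.51 = 40.90 rad/s, so T = P/ω = 2.32×745.7 / 40.90 = 42.30 N·m.
Under the same torque, τ_max = 16T/(πd³) is largest where d is smallest — segment CD (d = 31.4 mm).
τ_max = 16·42.30/(π·(0.0314)³) = 6.958×10^6 Pa.

6.96 MPa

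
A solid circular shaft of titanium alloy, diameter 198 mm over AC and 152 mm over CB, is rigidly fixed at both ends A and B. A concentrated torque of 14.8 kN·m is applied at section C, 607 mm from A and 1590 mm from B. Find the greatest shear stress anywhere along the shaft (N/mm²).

8.57 N/mm²

Compatibility: T_A·a/J_AC = T_B·b/J_CB with T_A + T_B = T₀.
J_AC = 1.51×10^-4 m⁴, J_CB = 5.24×10^-5 m⁴, so T_A = T₀·(J_AC/a)/((J_AC/a)+(J_CB/b)) = 13070 N·m, T_B = 1733 N·m.
τ in each portion: τ_AC = 8.57×10^6 Pa, τ_CB = 2.51×10^6 Pa; maximum is in AC.
τ_max = T_AC·r/J = 13070·0.0990/1.51×10^-4 = 8.574×10^6 Pa.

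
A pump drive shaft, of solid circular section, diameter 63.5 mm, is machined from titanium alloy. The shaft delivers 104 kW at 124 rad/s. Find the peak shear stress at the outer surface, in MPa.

16.7 MPa

ω = 124 rad/s, so T = P/ω = 104×10³ / 124.0 = 838.7 N·m.
J = πd⁴/32 = π(0.0635)⁴/32 = 1.596×10^-6 m⁴.
τ_max = T·r/J = 838.7 × 0.0318 / 1.596×10^-6 = 1.668×10^7 Pa.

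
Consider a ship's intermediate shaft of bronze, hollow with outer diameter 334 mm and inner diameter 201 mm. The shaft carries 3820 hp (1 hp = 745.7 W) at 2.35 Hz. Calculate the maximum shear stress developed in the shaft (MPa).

ω = 2π·2.35 = 14.77 rad/s, so T = P/ω = 3820×745.7 / 14.77 = 192900 N·m.
J = π(d_o⁴ − d_i⁴)/32 = π(0.334⁴ − 0.201⁴)/32 = 1.062×10^-3 m⁴.
τ_max = T·r/J = 192900 × 0.167 / 1.062×10^-3 = 3.035×10^7 Pa.

30.4 MPa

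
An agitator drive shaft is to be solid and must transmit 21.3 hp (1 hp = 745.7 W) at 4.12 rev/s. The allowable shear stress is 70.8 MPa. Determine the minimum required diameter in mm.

35.3 mm

ω = 2π·4.12 = 25.89 rad/s, so T = P/ω = 21.3×745.7 / 25.89 = 613.6 N·m.
For a solid shaft τ_max = 16T/(πd³), so d = (16T/(π τ_allow))^(1/3) = (16·613.6/(π·7.08×10^7))^(1/3) = 0.03534 m.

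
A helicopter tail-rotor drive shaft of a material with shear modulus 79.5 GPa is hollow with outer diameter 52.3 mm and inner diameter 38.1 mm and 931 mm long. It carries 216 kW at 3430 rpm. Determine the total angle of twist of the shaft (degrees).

0.765°

ω = 2π·3430/60 = 359.2 rad/s, so T = P/ω = 216×10³ / 359.2 = 601.4 N·m.
J = π(d_o⁴ − d_i⁴)/32 = π(0.0523⁴ − 0.0381⁴)/32 = 5.277×10^-7 m⁴.
θ = T·L/(G·J) = 601.4 × 0.931 / (79.5×10⁹ × 5.277×10^-7) = 0.01335 rad.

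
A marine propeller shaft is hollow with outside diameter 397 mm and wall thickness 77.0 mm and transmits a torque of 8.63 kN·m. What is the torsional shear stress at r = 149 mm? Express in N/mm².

J = π(d_o⁴ − d_i⁴)/32 = π(0.397⁴ − 0.243⁴)/32 = 2.096×10^-3 m⁴.
Shear stress varies linearly with radius: τ = T·r/J = 8630 × 0.149 / 2.096×10^-3 = 6.134×10^5 Pa.

0.613 N/mm²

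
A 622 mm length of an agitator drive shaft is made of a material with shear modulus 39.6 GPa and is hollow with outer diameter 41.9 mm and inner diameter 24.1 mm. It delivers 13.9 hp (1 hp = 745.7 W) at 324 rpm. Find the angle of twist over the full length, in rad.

0.0178 rad

ω = 2π·324/60 = 33.93 rad/s, so T = P/ω = 13.9×745.7 / 33.93 = 305.5 N·m.
J = π(d_o⁴ − d_i⁴)/32 = π(0.0419⁴ − 0.0241⁴)/32 = 2.695×10^-7 m⁴.
θ = T·L/(G·J) = 305.5 × 0.622 / (39.6×10⁹ × 2.695×10^-7) = 0.01781 rad.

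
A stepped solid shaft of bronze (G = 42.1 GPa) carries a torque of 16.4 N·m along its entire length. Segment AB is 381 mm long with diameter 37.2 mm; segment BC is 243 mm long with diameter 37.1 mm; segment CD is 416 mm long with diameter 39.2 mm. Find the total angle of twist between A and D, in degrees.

0.114°

J_AB = π(0.0372)⁴/32 = 1.88×10^-7 m⁴; J_BC = π(0.0371)⁴/32 = 1.86×10^-7 m⁴; J_CD = π(0.0392)⁴/32 = 2.32×10^-7 m⁴.
θ = (T/G)·Σ L_i/J_i = (16.40/42.1×10⁹)·(0.381/1.88×10^-7 + 0.243/1.86×10^-7 + 0.416/2.32×10^-7) = 1.997×10^-3 rad.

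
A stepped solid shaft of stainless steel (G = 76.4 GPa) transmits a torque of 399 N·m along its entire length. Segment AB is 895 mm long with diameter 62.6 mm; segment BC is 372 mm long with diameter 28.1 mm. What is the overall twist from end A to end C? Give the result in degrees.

2.00°

J_AB = π(0.0626)⁴/32 = 1.51×10^-6 m⁴; J_BC = π(0.0281)⁴/32 = 6.12×10^-8 m⁴.
θ = (T/G)·Σ L_i/J_i = (399.0/76.4×10⁹)·(0.895/1.51×10^-6 + 0.372/6.12×10^-8) = 0.03484 rad.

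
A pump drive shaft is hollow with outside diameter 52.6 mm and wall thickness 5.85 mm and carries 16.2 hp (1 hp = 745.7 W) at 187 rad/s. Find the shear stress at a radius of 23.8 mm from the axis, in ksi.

ω = 187 rad/s, so T = P/ω = 16.2×745.7 / 187.0 = 64.60 N·m.
J = π(d_o⁴ − d_i⁴)/32 = π(0.0526⁴ − 0.0409⁴)/32 = 4.768×10^-7 m⁴.
Shear stress varies linearly with radius: τ = T·r/J = 64.60 × 0.0238 / 4.768×10^-7 = 3.225×10^6 Pa.

0.468 ksi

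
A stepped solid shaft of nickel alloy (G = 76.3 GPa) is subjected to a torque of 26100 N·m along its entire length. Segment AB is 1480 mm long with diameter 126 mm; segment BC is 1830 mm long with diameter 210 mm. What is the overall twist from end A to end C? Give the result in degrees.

J_AB = π(0.126)⁴/32 = 2.47×10^-5 m⁴; J_BC = π(0.210)⁴/32 = 1.91×10^-4 m⁴.
θ = (T/G)·Σ L_i/J_i = (26100/76.3×10⁹)·(1.48/2.47×10^-5 + 1.83/1.91×10^-4) = 0.02374 rad.

1.36°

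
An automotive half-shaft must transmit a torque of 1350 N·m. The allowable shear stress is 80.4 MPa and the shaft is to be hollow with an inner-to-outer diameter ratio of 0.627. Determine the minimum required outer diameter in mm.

46.6 mm

For a hollow shaft with d_i/d_o = 0.627: τ_max = 16T/(π d_o³ (1−k⁴)), so d_o = [16T/(π τ_allow (1−k⁴))]^(1/3) = [16·1350/(π·8.04×10^7·0.8454)]^(1/3) = 0.04659 m.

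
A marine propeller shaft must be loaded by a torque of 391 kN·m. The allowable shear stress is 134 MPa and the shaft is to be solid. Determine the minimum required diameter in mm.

246 mm

For a solid shaft τ_max = 16T/(πd³), so d = (16T/(π τ_allow))^(1/3) = (16·391000/(π·1.34×10^8))^(1/3) = 0.2459 m.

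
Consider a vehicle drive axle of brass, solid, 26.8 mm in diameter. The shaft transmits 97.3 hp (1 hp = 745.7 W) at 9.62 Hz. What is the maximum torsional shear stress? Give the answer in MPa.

ω = 2π·9.62 = 60.44 rad/s, so T = P/ω = 97.3×745.7 / 60.44 = 1200 N·m.
J = πd⁴/32 = π(0.0268)⁴/32 = 5.065×10^-8 m⁴.
τ_max = T·r/J = 1200 × 0.0134 / 5.065×10^-8 = 3.176×10^8 Pa.

318 MPa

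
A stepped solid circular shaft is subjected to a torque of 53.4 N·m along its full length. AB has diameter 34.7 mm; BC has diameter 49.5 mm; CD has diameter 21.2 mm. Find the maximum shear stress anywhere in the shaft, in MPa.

Under the same torque, τ_max = 16T/(πd³) is largest where d is smallest — segment CD (d = 21.2 mm).
τ_max = 16·53.40/(π·(0.0212)³) = 2.854×10^7 Pa.

28.5 MPa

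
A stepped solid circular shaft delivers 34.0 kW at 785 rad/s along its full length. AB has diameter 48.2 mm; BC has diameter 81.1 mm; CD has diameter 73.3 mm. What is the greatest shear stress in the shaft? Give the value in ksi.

0.286 ksi

ω = 785 rad/s, so T = P/ω = 34.0×10³ / 785.0 = 43.31 N·m.
Under the same torque, τ_max = 16T/(πd³) is largest where d is smallest — segment AB (d = 48.2 mm).
τ_max = 16·43.31/(π·(0.0482)³) = 1.970×10^6 Pa.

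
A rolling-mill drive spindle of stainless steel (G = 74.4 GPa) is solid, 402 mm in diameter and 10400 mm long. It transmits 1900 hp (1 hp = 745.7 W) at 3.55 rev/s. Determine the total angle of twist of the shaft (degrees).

ω = 2π·3.55 = 22.31 rad/s, so T = P/ω = 1900×745.7 / 22.31 = 63520 N·m.
J = πd⁴/32 = π(0.402)⁴/32 = 2.564×10^-3 m⁴.
θ = T·L/(G·J) = 63520 × 10.4 / (74.4×10⁹ × 2.564×10^-3) = 3.463×10^-3 rad.

0.198°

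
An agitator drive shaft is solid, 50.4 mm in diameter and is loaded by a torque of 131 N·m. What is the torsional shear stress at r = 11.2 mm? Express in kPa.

2320 kPa

J = πd⁴/32 = π(0.0504)⁴/32 = 6.335×10^-7 m⁴.
Shear stress varies linearly with radius: τ = T·r/J = 131.0 × 0.0112 / 6.335×10^-7 = 2.316×10^6 Pa.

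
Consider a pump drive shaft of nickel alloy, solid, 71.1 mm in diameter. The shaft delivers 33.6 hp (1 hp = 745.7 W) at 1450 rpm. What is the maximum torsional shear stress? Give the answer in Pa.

ω = 2π·1450/60 = 151.8 rad/s, so T = P/ω = 33.6×745.7 / 151.8 = 165.0 N·m.
J = πd⁴/32 = π(0.0711)⁴/32 = 2.509×10^-6 m⁴.
τ_max = T·r/J = 165.0 × 0.0355 / 2.509×10^-6 = 2.338×10^6 Pa.

2.34e6 Pa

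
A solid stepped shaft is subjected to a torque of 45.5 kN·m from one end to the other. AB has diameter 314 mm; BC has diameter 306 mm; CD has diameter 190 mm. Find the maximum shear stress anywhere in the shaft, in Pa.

Under the same torque, τ_max = 16T/(πd³) is largest where d is smallest — segment CD (d = 190 mm).
τ_max = 16·45500/(π·(0.190)³) = 3.378×10^7 Pa.

3.38e7 Pa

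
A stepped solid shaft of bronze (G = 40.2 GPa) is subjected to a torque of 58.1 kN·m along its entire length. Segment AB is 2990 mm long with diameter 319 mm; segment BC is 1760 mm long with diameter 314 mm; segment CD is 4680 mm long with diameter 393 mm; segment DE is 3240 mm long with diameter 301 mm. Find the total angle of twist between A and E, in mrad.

15.6 mrad

J_AB = π(0.319)⁴/32 = 1.02×10^-3 m⁴; J_BC = π(0.314)⁴/32 = 9.54×10^-4 m⁴; J_CD = π(0.393)⁴/32 = 2.34×10^-3 m⁴; J_DE = π(0.301)⁴/32 = 8.06×10^-4 m⁴.
θ = (T/G)·Σ L_i/J_i = (58100/40.2×10⁹)·(2.99/1.02×10^-3 + 1.76/9.54×10^-4 + 4.68/2.34×10^-3 + 3.24/8.06×10^-4) = 0.01561 rad.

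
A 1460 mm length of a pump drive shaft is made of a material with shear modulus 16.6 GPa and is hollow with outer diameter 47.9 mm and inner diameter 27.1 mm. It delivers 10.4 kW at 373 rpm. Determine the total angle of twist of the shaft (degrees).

2.89°

ω = 2π·373/60 = 39.06 rad/s, so T = P/ω = 10.4×10³ / 39.06 = 266.3 N·m.
J = π(d_o⁴ − d_i⁴)/32 = π(0.0479⁴ − 0.0271⁴)/32 = 4.639×10^-7 m⁴.
θ = T·L/(G·J) = 266.3 × 1.46 / (16.6×10⁹ × 4.639×10^-7) = 0.05048 rad.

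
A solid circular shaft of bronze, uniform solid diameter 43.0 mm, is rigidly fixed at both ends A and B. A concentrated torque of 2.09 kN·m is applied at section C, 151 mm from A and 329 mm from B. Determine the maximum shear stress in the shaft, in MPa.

With uniform GJ and both ends fixed, compatibility θ_AC = θ_CB gives T_A·a = T_B·b, together with T_A + T_B = T₀.
T_A = T₀·b/(a+b) = 2090·329/480.0 = 1433 N·m; T_B = 657.5 N·m.
τ in each portion: τ_AC = 9.18×10^7 Pa, τ_CB = 4.21×10^7 Pa; maximum is in AC.
τ_max = T_AC·r/J = 1433·0.0215/3.36×10^-7 = 9.176×10^7 Pa.

91.8 MPa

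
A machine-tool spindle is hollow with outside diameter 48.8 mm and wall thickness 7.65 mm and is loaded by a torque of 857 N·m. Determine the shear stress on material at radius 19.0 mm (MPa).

J = π(d_o⁴ − d_i⁴)/32 = π(0.0488⁴ − 0.0335⁴)/32 = 4.331×10^-7 m⁴.
Shear stress varies linearly with radius: τ = T·r/J = 857.0 × 0.0190 / 4.331×10^-7 = 3.759×10^7 Pa.

37.6 MPa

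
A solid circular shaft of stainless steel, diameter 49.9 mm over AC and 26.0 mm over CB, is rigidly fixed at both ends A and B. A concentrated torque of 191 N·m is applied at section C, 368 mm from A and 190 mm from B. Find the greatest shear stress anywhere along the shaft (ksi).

Compatibility: T_A·a/J_AC = T_B·b/J_CB with T_A + T_B = T₀.
J_AC = 6.09×10^-7 m⁴, J_CB = 4.49×10^-8 m⁴, so T_A = T₀·(J_AC/a)/((J_AC/a)+(J_CB/b)) = 167.1 N·m, T_B = 23.86 N·m.
τ in each portion: τ_AC = 6.85×10^6 Pa, τ_CB = 6.91×10^6 Pa; maximum is in CB.
τ_max = T_CB·r/J = 23.86·0.0130/4.49×10^-8 = 6.914×10^6 Pa.

1.00 ksi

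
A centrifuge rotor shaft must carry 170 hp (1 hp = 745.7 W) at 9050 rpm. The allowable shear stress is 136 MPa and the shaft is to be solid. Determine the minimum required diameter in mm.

17.1 mm

ω = 2π·9050/60 = 947.7 rad/s, so T = P/ω = 170×745.7 / 947.7 = 133.8 N·m.
For a solid shaft τ_max = 16T/(πd³), so d = (16T/(π τ_allow))^(1/3) = (16·133.8/(π·1.36×10^8))^(1/3) = 0.01711 m.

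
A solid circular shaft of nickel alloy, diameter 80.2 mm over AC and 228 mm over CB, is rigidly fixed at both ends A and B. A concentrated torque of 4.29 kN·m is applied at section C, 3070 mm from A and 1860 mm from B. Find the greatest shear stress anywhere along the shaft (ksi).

Compatibility: T_A·a/J_AC = T_B·b/J_CB with T_A + T_B = T₀.
J_AC = 4.06×10^-6 m⁴, J_CB = 2.65×10^-4 m⁴, so T_A = T₀·(J_AC/a)/((J_AC/a)+(J_CB/b)) = 39.43 N·m, T_B = 4251 N·m.
τ in each portion: τ_AC = 3.89×10^5 Pa, τ_CB = 1.83×10^6 Pa; maximum is in CB.
τ_max = T_CB·r/J = 4251·0.114/2.65×10^-4 = 1.826×10^6 Pa.

0.265 ksi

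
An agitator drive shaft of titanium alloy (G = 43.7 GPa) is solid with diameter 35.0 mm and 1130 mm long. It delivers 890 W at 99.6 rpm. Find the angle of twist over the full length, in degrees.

0.858°

ω = 2π·99.6/60 = 10.43 rad/s, so T = P/ω = 890 / 10.43 = 85.33 N·m.
J = πd⁴/32 = π(0.0350)⁴/32 = 1.473×10^-7 m⁴.
θ = T·L/(G·J) = 85.33 × 1.13 / (43.7×10⁹ × 1.473×10^-7) = 0.01498 rad.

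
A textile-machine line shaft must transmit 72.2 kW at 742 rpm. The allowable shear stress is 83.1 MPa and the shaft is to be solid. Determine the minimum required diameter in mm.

ω = 2π·742/60 = 77.70 rad/s, so T = P/ω = 72.2×10³ / 77.70 = 929.2 N·m.
For a solid shaft τ_max = 16T/(πd³), so d = (16T/(π τ_allow))^(1/3) = (16·929.2/(π·8.31×10^7))^(1/3) = 0.03847 m.

38.5 mm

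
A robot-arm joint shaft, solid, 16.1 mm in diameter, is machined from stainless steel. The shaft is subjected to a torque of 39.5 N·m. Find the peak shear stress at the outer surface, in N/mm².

48.2 N/mm²

J = πd⁴/32 = π(0.0161)⁴/32 = 6.596×10^-9 m⁴.
τ_max = T·r/J = 39.50 × 0.00805 / 6.596×10^-9 = 4.820×10^7 Pa.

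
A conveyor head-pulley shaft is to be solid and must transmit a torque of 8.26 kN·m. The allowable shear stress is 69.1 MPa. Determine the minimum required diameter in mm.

For a solid shaft τ_max = 16T/(πd³), so d = (16T/(π τ_allow))^(1/3) = (16·8260/(π·6.91×10^7))^(1/3) = 0.08475 m.

84.8 mm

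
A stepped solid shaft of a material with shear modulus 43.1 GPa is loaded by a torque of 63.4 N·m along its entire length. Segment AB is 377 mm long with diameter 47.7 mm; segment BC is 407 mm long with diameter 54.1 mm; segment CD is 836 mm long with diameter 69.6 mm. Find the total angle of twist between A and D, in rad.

0.00234 rad

J_AB = π(0.0477)⁴/32 = 5.08×10^-7 m⁴; J_BC = π(0.0541)⁴/32 = 8.41×10^-7 m⁴; J_CD = π(0.0696)⁴/32 = 2.30×10^-6 m⁴.
θ = (T/G)·Σ L_i/J_i = (63.40/43.1×10⁹)·(0.377/5.08×10^-7 + 0.407/8.41×10^-7 + 0.836/2.30×10^-6) = 2.337×10^-3 rad.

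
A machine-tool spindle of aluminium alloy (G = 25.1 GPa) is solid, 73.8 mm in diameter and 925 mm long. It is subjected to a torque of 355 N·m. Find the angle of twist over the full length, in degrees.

0.257°

J = πd⁴/32 = π(0.0738)⁴/32 = 2.912×10^-6 m⁴.
θ = T·L/(G·J) = 355.0 × 0.925 / (25.1×10⁹ × 2.912×10^-6) = 4.492×10^-3 rad.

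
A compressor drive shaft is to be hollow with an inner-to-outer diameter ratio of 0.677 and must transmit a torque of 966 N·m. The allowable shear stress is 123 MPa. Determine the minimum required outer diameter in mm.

For a hollow shaft with d_i/d_o = 0.677: τ_max = 16T/(π d_o³ (1−k⁴)), so d_o = [16T/(π τ_allow (1−k⁴))]^(1/3) = [16·966.0/(π·1.23×10^8·0.7899)]^(1/3) = 0.03700 m.

37.0 mm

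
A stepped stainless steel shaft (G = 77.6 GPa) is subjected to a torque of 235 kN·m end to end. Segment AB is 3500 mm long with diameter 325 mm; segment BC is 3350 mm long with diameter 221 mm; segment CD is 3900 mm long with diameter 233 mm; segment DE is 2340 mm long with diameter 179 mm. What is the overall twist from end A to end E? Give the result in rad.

J_AB = π(0.325)⁴/32 = 1.10×10^-3 m⁴; J_BC = π(0.221)⁴/32 = 2.34×10^-4 m⁴; J_CD = π(0.233)⁴/32 = 2.89×10^-4 m⁴; J_DE = π(0.179)⁴/32 = 1.01×10^-4 m⁴.
θ = (T/G)·Σ L_i/J_i = (235000/77.6×10⁹)·(3.50/1.10×10^-3 + 3.35/2.34×10^-4 + 3.90/2.89×10^-4 + 2.34/1.01×10^-4) = 0.1641 rad.

0.164 rad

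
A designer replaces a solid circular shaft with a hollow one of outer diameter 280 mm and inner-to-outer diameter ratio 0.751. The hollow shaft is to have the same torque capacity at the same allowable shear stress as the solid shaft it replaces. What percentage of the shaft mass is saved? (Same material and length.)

Equal τ_max and T ⇒ the solid shaft needs d_s³ = d_o³(1−k⁴), so d_s = 280·(1−0.751⁴)^(1/3) = 246.5 mm.
Area ratio A_h/A_s = d_o²(1−k²)/d_s² = (1−k²)/(1−k⁴)^(2/3) = 0.5628.
Mass saving = 1 − 0.5628 = 43.7 %.

43.7 %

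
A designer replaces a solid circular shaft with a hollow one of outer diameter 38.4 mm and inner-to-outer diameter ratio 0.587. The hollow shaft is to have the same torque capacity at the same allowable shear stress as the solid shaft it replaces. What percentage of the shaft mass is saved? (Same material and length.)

28.7 %

Equal τ_max and T ⇒ the solid shaft needs d_s³ = d_o³(1−k⁴), so d_s = 38.4·(1−0.587⁴)^(1/3) = 36.82 mm.
Area ratio A_h/A_s = d_o²(1−k²)/d_s² = (1−k²)/(1−k⁴)^(2/3) = 0.7131.
Mass saving = 1 − 0.7131 = 28.7 %.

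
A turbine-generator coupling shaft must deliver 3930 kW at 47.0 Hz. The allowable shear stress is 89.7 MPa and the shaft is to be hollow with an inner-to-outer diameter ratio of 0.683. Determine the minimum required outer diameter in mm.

98.8 mm

ω = 2π·47.0 = 295.3 rad/s, so T = P/ω = 3930×10³ / 295.3 = 13310 N·m.
For a hollow shaft with d_i/d_o = 0.683: τ_max = 16T/(π d_o³ (1−k⁴)), so d_o = [16T/(π τ_allow (1−k⁴))]^(1/3) = [16·13310/(π·8.97×10^7·0.7824)]^(1/3) = 0.09885 m.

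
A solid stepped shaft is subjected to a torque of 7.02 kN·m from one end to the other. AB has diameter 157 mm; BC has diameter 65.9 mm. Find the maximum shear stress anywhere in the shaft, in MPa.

Under the same torque, τ_max = 16T/(πd³) is largest where d is smallest — segment BC (d = 65.9 mm).
τ_max = 16·7020/(π·(0.0659)³) = 1.249×10^8 Pa.

125 MPa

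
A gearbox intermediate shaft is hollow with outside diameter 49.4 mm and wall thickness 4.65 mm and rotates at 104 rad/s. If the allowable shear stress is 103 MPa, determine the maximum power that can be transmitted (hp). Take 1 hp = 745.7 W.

J = π(d_o⁴ − d_i⁴)/32 = π(0.0494⁴ − 0.0401⁴)/32 = 3.308×10^-7 m⁴.
T_max = τ_allow·J/r = 1.03×10^8 × 3.308×10^-7 / 0.0247 = 1380 N·m.
ω = 104 rad/s, so P_max = T_max·ω = 1.435×10^5 W.

192 hp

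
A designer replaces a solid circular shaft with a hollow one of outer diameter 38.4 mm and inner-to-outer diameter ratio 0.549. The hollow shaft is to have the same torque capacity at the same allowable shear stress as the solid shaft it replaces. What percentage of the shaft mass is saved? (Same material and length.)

25.6 %

Equal τ_max and T ⇒ the solid shaft needs d_s³ = d_o³(1−k⁴), so d_s = 38.4·(1−0.549⁴)^(1/3) = 37.20 mm.
Area ratio A_h/A_s = d_o²(1−k²)/d_s² = (1−k²)/(1−k⁴)^(2/3) = 0.7444.
Mass saving = 1 − 0.7444 = 25.6 %.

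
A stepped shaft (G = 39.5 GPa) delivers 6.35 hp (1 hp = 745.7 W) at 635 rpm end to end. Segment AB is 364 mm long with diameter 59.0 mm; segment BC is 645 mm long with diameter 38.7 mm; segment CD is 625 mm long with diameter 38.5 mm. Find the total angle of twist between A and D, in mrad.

ω = 2π·635/60 = 66.50 rad/s, so T = P/ω = 6.35×745.7 / 66.50 = 71.21 N·m.
J_AB = π(0.0590)⁴/32 = 1.19×10^-6 m⁴; J_BC = π(0.0387)⁴/32 = 2.20×10^-7 m⁴; J_CD = π(0.0385)⁴/32 = 2.16×10^-7 m⁴.
θ = (T/G)·Σ L_i/J_i = (71.21/39.5×10⁹)·(0.364/1.19×10^-6 + 0.645/2.20×10^-7 + 0.625/2.16×10^-7) = 0.01106 rad.

11.1 mrad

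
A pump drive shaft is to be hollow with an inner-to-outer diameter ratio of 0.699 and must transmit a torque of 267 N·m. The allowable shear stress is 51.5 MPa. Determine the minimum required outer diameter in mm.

32.6 mm

For a hollow shaft with d_i/d_o = 0.699: τ_max = 16T/(π d_o³ (1−k⁴)), so d_o = [16T/(π τ_allow (1−k⁴))]^(1/3) = [16·267.0/(π·5.15×10^7·0.7613)]^(1/3) = 0.03261 m.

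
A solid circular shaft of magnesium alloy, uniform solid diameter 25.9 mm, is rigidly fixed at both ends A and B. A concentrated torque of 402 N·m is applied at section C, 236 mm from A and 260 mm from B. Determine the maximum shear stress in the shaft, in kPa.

With uniform GJ and both ends fixed, compatibility θ_AC = θ_CB gives T_A·a = T_B·b, together with T_A + T_B = T₀.
T_A = T₀·b/(a+b) = 402.0·260/496.0 = 210.7 N·m; T_B = 191.3 N·m.
τ in each portion: τ_AC = 6.18×10^7 Pa, τ_CB = 5.61×10^7 Pa; maximum is in AC.
τ_max = T_AC·r/J = 210.7·0.0129/4.42×10^-8 = 6.177×10^7 Pa.

61800 kPa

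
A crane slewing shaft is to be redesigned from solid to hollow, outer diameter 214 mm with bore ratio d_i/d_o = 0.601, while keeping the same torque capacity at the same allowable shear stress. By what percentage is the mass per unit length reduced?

29.9 %

Equal τ_max and T ⇒ the solid shaft needs d_s³ = d_o³(1−k⁴), so d_s = 214·(1−0.601⁴)^(1/3) = 204.3 mm.
Area ratio A_h/A_s = d_o²(1−k²)/d_s² = (1−k²)/(1−k⁴)^(2/3) = 0.7012.
Mass saving = 1 − 0.7012 = 29.9 %.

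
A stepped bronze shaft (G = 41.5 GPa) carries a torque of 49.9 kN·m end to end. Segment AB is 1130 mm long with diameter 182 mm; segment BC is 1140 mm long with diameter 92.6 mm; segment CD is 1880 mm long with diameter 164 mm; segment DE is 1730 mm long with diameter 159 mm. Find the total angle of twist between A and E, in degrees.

J_AB = π(0.182)⁴/32 = 1.08×10^-4 m⁴; J_BC = π(0.0926)⁴/32 = 7.22×10^-6 m⁴; J_CD = π(0.164)⁴/32 = 7.10×10^-5 m⁴; J_DE = π(0.159)⁴/32 = 6.27×10^-5 m⁴.
θ = (T/G)·Σ L_i/J_i = (49900/41.5×10⁹)·(1.13/1.08×10^-4 + 1.14/7.22×10^-6 + 1.88/7.10×10^-5 + 1.73/6.27×10^-5) = 0.2675 rad.

15.3°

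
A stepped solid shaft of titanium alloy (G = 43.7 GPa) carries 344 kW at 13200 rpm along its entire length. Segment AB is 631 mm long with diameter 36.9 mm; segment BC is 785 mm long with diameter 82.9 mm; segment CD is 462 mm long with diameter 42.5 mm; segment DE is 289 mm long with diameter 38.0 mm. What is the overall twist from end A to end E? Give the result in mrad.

37.0 mrad

ω = 2π·13200/60 = 1382 rad/s, so T = P/ω = 344×10³ / 1382 = 248.9 N·m.
J_AB = π(0.0369)⁴/32 = 1.82×10^-7 m⁴; J_BC = π(0.0829)⁴/32 = 4.64×10^-6 m⁴; J_CD = π(0.0425)⁴/32 = 3.20×10^-7 m⁴; J_DE = π(0.0380)⁴/32 = 2.05×10^-7 m⁴.
θ = (T/G)·Σ L_i/J_i = (248.9/43.7×10⁹)·(0.631/1.82×10^-7 + 0.785/4.64×10^-6 + 0.462/3.20×10^-7 + 0.289/2.05×10^-7) = 0.03696 rad.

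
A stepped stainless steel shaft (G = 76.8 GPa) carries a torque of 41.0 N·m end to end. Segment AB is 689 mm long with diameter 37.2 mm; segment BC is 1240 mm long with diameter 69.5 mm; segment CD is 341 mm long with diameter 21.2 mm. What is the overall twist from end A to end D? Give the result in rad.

J_AB = π(0.0372)⁴/32 = 1.88×10^-7 m⁴; J_BC = π(0.0695)⁴/32 = 2.29×10^-6 m⁴; J_CD = π(0.0212)⁴/32 = 1.98×10^-8 m⁴.
θ = (T/G)·Σ L_i/J_i = (41.00/76.8×10⁹)·(0.689/1.88×10^-7 + 1.24/2.29×10^-6 + 0.341/1.98×10^-8) = 0.01143 rad.

0.0114 rad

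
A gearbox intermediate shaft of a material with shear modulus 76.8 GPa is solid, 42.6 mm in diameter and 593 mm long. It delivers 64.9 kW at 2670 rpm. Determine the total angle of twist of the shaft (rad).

0.00554 rad

ω = 2π·2670/60 = 279.6 rad/s, so T = P/ω = 64.9×10³ / 279.6 = 232.1 N·m.
J = πd⁴/32 = π(0.0426)⁴/32 = 3.233×10^-7 m⁴.
θ = T·L/(G·J) = 232.1 × 0.593 / (76.8×10⁹ × 3.233×10^-7) = 5.543×10^-3 rad.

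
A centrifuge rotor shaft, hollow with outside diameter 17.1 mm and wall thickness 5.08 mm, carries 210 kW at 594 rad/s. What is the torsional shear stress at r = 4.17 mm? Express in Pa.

ω = 594 rad/s, so T = P/ω = 210×10³ / 594.0 = 353.5 N·m.
J = π(d_o⁴ − d_i⁴)/32 = π(0.0171⁴ − 0.00694⁴)/32 = 8.167×10^-9 m⁴.
Shear stress varies linearly with radius: τ = T·r/J = 353.5 × 0.00417 / 8.167×10^-9 = 1.805×10^8 Pa.

1.81e8 Pa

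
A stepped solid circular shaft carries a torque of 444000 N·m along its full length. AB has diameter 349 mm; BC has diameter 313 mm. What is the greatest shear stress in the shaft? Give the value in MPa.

73.7 MPa

Under the same torque, τ_max = 16T/(πd³) is largest where d is smallest — segment BC (d = 313 mm).
τ_max = 16·444000/(π·(0.313)³) = 7.374×10^7 Pa.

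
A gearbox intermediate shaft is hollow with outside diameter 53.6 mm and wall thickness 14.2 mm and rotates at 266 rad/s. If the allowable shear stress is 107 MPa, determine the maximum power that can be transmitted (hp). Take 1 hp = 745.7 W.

J = π(d_o⁴ − d_i⁴)/32 = π(0.0536⁴ − 0.0252⁴)/32 = 7.707×10^-7 m⁴.
T_max = τ_allow·J/r = 1.07×10^8 × 7.707×10^-7 / 0.0268 = 3077 N·m.
ω = 266 rad/s, so P_max = T_max·ω = 8.185×10^5 W.

1100 hp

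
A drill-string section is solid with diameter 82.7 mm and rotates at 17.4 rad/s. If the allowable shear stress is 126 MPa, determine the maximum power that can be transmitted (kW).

243 kW

J = πd⁴/32 = π(0.0827)⁴/32 = 4.592×10^-6 m⁴.
T_max = τ_allow·J/r = 1.26×10^8 × 4.592×10^-6 / 0.0414 = 13990 N·m.
ω = 17.4 rad/s, so P_max = T_max·ω = 2.435×10^5 W.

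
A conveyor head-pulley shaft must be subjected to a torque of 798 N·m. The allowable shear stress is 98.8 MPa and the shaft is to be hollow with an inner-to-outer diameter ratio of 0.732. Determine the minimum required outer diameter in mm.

For a hollow shaft with d_i/d_o = 0.732: τ_max = 16T/(π d_o³ (1−k⁴)), so d_o = [16T/(π τ_allow (1−k⁴))]^(1/3) = [16·798.0/(π·9.88×10^7·0.7129)]^(1/3) = 0.03864 m.

38.6 mm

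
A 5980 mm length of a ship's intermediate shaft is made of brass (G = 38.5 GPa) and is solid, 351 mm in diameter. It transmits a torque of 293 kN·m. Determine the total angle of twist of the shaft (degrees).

J = πd⁴/32 = π(0.351)⁴/32 = 1.490×10^-3 m⁴.
θ = T·L/(G·J) = 293000 × 5.98 / (38.5×10⁹ × 1.490×10^-3) = 0.03054 rad.

1.75°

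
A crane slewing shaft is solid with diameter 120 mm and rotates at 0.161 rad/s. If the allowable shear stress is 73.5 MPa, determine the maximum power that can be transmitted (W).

J = πd⁴/32 = π(0.120)⁴/32 = 2.036×10^-5 m⁴.
T_max = τ_allow·J/r = 7.35×10^7 × 2.036×10^-5 / 0.0600 = 24940 N·m.
ω = 0.161 rad/s, so P_max = T_max·ω = 4015 W.

4020 W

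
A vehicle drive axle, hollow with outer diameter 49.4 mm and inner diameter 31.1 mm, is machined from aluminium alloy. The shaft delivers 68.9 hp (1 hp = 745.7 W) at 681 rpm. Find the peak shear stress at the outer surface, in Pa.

ω = 2π·681/60 = 71.31 rad/s, so T = P/ω = 68.9×745.7 / 71.31 = 720.5 N·m.
J = π(d_o⁴ − d_i⁴)/32 = π(0.0494⁴ − 0.0311⁴)/32 = 4.928×10^-7 m⁴.
τ_max = T·r/J = 720.5 × 0.0247 / 4.928×10^-7 = 3.611×10^7 Pa.

3.61e7 Pa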